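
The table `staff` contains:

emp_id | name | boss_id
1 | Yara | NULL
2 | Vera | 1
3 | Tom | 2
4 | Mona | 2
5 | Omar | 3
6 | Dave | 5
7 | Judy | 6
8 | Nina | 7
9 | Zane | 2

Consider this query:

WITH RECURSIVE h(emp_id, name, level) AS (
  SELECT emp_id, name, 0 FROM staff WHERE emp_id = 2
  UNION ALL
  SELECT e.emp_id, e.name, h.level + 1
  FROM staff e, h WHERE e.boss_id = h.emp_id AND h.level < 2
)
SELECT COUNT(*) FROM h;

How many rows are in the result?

5

Base: emp_id=2 (Vera) at level 0.
Iteration 1: rows with boss_id in {2} -> Tom (id 3, level 1), Mona (id 4, level 1), Zane (id 9, level 1).
Iteration 2: rows with boss_id in {3,4,9} -> Omar (id 5, level 2).
Iteration 3: level < 2 fails for all current rows; recursion stops.
Total rows emitted: 5.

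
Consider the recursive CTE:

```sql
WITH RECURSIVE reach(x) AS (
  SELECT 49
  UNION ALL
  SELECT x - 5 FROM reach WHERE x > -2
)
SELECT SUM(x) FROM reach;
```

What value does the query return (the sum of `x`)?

Base: x=49.
Iteration 1: 49 > -2 holds -> x = 49 - 5 = 44.
Iteration 2: 44 > -2 holds -> x = 44 - 5 = 39.
Iteration 3: 39 > -2 holds -> x = 39 - 5 = 34.
Iteration 4: 34 > -2 holds -> x = 34 - 5 = 29.
Iteration 5: 29 > -2 holds -> x = 29 - 5 = 24.
Iteration 6: 24 > -2 holds -> x = 24 - 5 = 19.
Iteration 7: 19 > -2 holds -> x = 19 - 5 = 14.
Iteration 8: 14 > -2 holds -> x = 14 - 5 = 9.
Iteration 9: 9 > -2 holds -> x = 9 - 5 = 4.
Iteration 10: 4 > -2 holds -> x = 4 - 5 = -1.
Iteration 11: -1 > -2 holds -> x = -1 - 5 = -6.
Iteration 12: -6 > -2 fails; recursion stops.
SUM(x) = 49 + 44 + 39 + 34 + 29 + 24 + 19 + 14 + 9 + 4 + -1 + -6 = 258.

258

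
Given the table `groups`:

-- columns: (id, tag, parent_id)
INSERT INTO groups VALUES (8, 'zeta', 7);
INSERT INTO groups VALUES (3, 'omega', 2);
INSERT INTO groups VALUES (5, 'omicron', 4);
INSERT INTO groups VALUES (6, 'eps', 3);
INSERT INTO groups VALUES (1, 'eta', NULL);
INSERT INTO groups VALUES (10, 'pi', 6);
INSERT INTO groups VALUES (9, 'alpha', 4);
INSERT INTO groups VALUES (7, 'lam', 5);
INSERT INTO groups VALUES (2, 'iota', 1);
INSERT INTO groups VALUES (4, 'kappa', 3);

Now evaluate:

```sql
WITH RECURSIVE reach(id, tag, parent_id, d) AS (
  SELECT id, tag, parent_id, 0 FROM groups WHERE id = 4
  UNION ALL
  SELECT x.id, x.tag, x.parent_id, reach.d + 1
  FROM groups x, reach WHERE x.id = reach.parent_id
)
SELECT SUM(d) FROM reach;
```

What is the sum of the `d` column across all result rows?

6

Base: id=4 (kappa), parent_id=3, d 0.
Iteration 1: join on id=3 -> omega (id 3, parent_id=2, d 1).
Iteration 2: join on id=2 -> iota (id 2, parent_id=1, d 2).
Iteration 3: join on id=1 -> eta (id 1, parent_id=NULL, d 3).
Iteration 4: parent_id is NULL; no match; recursion stops.
SUM(d) = 0 + 1 + 2 + 3 = 6.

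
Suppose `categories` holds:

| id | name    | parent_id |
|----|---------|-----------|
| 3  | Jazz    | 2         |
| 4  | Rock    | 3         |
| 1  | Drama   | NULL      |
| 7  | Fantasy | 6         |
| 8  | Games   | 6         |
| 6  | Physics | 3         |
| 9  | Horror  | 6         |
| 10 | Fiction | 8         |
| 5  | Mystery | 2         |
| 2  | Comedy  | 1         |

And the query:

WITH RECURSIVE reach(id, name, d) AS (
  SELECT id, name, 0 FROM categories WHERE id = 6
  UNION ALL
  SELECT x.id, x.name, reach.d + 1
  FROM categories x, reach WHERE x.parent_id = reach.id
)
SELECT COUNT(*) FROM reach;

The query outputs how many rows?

5

Base: id=6 (Physics) at d 0.
Iteration 1: rows with parent_id in {6} -> Fantasy (id 7, d 1), Games (id 8, d 1), Horror (id 9, d 1).
Iteration 2: rows with parent_id in {7,8,9} -> Fiction (id 10, d 2).
Iteration 3: no rows with parent_id in {10}; recursion stops.
Total rows emitted: 5.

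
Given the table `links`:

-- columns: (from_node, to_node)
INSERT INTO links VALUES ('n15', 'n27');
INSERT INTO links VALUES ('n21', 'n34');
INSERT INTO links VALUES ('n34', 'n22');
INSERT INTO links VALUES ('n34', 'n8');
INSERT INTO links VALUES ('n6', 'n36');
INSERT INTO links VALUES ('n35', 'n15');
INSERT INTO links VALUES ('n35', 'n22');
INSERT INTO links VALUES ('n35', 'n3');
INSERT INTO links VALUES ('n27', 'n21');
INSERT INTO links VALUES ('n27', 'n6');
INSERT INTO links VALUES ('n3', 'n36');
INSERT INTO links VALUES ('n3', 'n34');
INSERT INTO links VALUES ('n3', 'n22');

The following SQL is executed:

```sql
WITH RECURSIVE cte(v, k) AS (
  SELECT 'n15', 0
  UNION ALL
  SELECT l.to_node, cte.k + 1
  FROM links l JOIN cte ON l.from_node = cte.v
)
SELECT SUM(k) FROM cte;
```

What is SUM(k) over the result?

Base: (n15, k=0).
Iteration 1: edges from {n15} -> (n27, k=1).
Iteration 2: edges from {n27} -> (n21, k=2), (n6, k=2).
Iteration 3: edges from {n21,n6} -> (n34, k=3), (n36, k=3).
Iteration 4: edges from {n34,n36} -> (n22, k=4), (n8, k=4).
Iteration 5: no outgoing edges from {n22,n8}; recursion stops.
SUM(k) = 0 + 1 + 2 + 2 + 3 + 3 + 4 + 4 = 19.

19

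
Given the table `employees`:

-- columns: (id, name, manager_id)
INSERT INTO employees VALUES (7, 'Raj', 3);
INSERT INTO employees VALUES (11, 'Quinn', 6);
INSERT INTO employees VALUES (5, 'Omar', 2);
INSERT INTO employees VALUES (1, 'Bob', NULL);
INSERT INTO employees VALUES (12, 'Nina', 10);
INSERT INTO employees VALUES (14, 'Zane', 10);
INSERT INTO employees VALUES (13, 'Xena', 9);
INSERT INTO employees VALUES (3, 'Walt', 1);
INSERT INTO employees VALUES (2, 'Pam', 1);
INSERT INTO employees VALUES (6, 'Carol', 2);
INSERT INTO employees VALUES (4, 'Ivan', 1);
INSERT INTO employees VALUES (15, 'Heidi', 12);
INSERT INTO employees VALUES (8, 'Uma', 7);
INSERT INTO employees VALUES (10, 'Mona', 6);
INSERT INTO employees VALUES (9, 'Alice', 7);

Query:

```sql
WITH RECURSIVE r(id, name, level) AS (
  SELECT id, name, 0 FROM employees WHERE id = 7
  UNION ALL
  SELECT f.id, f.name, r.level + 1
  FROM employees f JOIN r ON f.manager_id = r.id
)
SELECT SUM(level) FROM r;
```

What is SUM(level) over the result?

4

Base: id=7 (Raj) at level 0.
Iteration 1: rows with manager_id in {7} -> Uma (id 8, level 1), Alice (id 9, level 1).
Iteration 2: rows with manager_id in {8,9} -> Xena (id 13, level 2).
Iteration 3: no rows with manager_id in {13}; recursion stops.
SUM(level) = 0 + 1 + 1 + 2 = 4.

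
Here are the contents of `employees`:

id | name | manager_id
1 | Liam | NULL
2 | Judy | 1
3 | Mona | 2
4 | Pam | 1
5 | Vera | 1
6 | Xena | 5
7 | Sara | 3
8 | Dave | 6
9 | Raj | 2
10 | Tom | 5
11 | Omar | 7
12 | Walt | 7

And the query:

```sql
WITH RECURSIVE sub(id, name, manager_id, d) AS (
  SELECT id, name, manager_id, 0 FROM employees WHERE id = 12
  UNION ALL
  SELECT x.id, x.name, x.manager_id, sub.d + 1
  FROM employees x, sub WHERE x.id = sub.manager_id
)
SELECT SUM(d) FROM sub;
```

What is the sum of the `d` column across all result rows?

10

Base: id=12 (Walt), manager_id=7, d 0.
Iteration 1: join on id=7 -> Sara (id 7, manager_id=3, d 1).
Iteration 2: join on id=3 -> Mona (id 3, manager_id=2, d 2).
Iteration 3: join on id=2 -> Judy (id 2, manager_id=1, d 3).
Iteration 4: join on id=1 -> Liam (id 1, manager_id=NULL, d 4).
Iteration 5: manager_id is NULL; no match; recursion stops.
SUM(d) = 0 + 1 + 2 + 3 + 4 = 10.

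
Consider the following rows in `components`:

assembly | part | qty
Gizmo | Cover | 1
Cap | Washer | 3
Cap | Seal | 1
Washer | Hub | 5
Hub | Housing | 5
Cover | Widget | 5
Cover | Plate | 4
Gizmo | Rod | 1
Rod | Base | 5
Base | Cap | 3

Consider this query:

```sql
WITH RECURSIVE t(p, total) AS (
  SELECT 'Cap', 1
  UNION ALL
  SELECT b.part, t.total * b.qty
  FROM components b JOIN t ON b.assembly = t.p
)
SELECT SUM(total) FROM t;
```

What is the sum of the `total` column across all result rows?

95

Base: (Cap, total=1).
Iteration 1: components of {Cap} -> Seal = 1*1 = 1, Washer = 1*3 = 3.
Iteration 2: components of {Seal,Washer} -> Hub = 3*5 = 15.
Iteration 3: components of {Hub} -> Housing = 15*5 = 75.
Iteration 4: no further components; recursion stops.
SUM(total) = 1 + 3 + 1 + 15 + 75 = 95.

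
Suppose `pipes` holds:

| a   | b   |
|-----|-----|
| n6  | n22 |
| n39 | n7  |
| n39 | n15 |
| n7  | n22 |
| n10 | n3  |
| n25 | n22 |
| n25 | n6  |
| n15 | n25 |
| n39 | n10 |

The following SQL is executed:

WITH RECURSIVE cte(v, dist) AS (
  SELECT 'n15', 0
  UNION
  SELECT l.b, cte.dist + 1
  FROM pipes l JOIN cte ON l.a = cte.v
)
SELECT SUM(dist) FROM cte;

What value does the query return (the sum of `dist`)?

8

Base: (n15, dist=0).
Iteration 1: edges from {n15} -> (n25, dist=1).
Iteration 2: edges from {n25} -> (n22, dist=2), (n6, dist=2).
Iteration 3: edges from {n22,n6} -> (n22, dist=3).
Iteration 4: no outgoing edges from {n22}; recursion stops.
SUM(dist) = 0 + 1 + 2 + 2 + 3 = 8.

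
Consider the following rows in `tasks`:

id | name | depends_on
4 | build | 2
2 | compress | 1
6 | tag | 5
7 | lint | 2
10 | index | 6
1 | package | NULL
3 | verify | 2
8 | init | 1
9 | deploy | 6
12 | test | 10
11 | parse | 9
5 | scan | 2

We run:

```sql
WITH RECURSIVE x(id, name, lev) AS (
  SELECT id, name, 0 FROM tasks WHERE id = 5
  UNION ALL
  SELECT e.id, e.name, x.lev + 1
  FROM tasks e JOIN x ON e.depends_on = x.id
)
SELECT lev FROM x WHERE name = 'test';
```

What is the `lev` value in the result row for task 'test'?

Base: id=5 (scan) at lev 0.
Iteration 1: rows with depends_on in {5} -> tag (id 6, lev 1).
Iteration 2: rows with depends_on in {6} -> deploy (id 9, lev 2), index (id 10, lev 2).
Iteration 3: rows with depends_on in {9,10} -> parse (id 11, lev 3), test (id 12, lev 3).
Iteration 4: no rows with depends_on in {11,12}; recursion stops.

3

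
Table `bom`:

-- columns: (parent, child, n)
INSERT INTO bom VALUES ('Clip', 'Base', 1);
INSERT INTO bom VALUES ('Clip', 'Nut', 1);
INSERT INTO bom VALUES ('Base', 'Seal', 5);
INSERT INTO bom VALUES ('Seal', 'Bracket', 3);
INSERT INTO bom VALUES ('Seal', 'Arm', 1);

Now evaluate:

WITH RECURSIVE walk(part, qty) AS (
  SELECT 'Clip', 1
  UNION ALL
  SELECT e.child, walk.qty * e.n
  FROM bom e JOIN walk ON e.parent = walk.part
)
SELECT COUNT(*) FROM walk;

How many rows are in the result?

6

Base: (Clip, qty=1).
Iteration 1: components of {Clip} -> Base = 1*1 = 1, Nut = 1*1 = 1.
Iteration 2: components of {Base,Nut} -> Seal = 1*5 = 5.
Iteration 3: components of {Seal} -> Arm = 5*1 = 5, Bracket = 5*3 = 15.
Iteration 4: no further components; recursion stops.
Total rows emitted: 6.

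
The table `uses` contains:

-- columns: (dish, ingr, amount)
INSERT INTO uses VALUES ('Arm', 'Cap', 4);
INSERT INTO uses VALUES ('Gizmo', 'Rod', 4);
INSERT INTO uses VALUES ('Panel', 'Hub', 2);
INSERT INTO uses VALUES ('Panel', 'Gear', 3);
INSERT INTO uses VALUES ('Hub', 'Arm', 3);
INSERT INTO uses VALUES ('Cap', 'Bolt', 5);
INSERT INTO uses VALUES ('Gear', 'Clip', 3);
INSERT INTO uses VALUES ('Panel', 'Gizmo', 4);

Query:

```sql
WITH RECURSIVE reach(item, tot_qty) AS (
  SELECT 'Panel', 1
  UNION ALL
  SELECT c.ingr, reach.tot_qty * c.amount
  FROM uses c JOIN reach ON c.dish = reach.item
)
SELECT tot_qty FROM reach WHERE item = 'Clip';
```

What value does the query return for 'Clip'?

Base: (Panel, tot_qty=1).
Iteration 1: components of {Panel} -> Gear = 1*3 = 3, Gizmo = 1*4 = 4, Hub = 1*2 = 2.
Iteration 2: components of {Gear,Gizmo,Hub} -> Arm = 2*3 = 6, Clip = 3*3 = 9, Rod = 4*4 = 16.
Iteration 3: components of {Arm,Clip,Rod} -> Cap = 6*4 = 24.
Iteration 4: components of {Cap} -> Bolt = 24*5 = 120.
Iteration 5: no further components; recursion stops.

9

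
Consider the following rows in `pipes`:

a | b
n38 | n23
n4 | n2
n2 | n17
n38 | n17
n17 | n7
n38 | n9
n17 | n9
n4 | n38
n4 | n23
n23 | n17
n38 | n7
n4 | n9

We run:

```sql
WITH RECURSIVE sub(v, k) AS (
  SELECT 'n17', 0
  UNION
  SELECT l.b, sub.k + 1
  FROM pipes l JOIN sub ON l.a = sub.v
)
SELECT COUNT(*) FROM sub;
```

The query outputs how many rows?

Base: (n17, k=0).
Iteration 1: edges from {n17} -> (n7, k=1), (n9, k=1).
Iteration 2: no outgoing edges from {n7,n9}; recursion stops.
Total rows emitted: 3.

3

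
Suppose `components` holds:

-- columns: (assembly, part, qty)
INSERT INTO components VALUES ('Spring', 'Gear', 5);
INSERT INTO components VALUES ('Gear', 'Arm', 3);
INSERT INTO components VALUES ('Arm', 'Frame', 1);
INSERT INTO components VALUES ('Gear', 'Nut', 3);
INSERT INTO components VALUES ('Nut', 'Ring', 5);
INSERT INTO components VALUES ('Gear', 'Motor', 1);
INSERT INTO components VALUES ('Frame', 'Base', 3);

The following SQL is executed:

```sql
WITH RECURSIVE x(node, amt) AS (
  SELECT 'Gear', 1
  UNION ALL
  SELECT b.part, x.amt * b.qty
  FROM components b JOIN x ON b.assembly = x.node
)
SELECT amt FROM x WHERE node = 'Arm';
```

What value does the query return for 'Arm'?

Base: (Gear, amt=1).
Iteration 1: components of {Gear} -> Arm = 1*3 = 3, Motor = 1*1 = 1, Nut = 1*3 = 3.
Iteration 2: components of {Arm,Motor,Nut} -> Frame = 3*1 = 3, Ring = 3*5 = 15.
Iteration 3: components of {Frame,Ring} -> Base = 3*3 = 9.
Iteration 4: no further components; recursion stops.

3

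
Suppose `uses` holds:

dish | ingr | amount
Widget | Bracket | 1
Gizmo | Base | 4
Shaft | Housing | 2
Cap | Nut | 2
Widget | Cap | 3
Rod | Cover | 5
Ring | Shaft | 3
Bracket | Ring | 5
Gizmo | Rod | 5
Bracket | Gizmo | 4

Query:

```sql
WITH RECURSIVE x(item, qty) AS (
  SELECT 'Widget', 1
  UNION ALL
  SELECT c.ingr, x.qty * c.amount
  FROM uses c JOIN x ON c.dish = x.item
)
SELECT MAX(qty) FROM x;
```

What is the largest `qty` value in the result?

100

Base: (Widget, qty=1).
Iteration 1: components of {Widget} -> Bracket = 1*1 = 1, Cap = 1*3 = 3.
Iteration 2: components of {Bracket,Cap} -> Gizmo = 1*4 = 4, Nut = 3*2 = 6, Ring = 1*5 = 5.
Iteration 3: components of {Gizmo,Nut,Ring} -> Base = 4*4 = 16, Rod = 4*5 = 20, Shaft = 5*3 = 15.
Iteration 4: components of {Base,Rod,Shaft} -> Cover = 20*5 = 100, Housing = 15*2 = 30.
Iteration 5: no further components; recursion stops.
qty values: 1, 3, 1, 6, 5, 4, 15, 16, 20, 30, 100; the maximum is 100.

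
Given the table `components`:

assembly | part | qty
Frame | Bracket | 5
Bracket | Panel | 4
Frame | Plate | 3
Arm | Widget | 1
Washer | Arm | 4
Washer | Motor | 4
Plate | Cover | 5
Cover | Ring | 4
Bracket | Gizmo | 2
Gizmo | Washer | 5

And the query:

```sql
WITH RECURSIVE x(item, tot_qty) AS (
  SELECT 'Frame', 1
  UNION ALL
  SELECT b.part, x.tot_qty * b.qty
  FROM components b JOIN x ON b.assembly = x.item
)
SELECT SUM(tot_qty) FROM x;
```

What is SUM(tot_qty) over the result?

764

Base: (Frame, tot_qty=1).
Iteration 1: components of {Frame} -> Bracket = 1*5 = 5, Plate = 1*3 = 3.
Iteration 2: components of {Bracket,Plate} -> Cover = 3*5 = 15, Gizmo = 5*2 = 10, Panel = 5*4 = 20.
Iteration 3: components of {Cover,Gizmo,Panel} -> Ring = 15*4 = 60, Washer = 10*5 = 50.
Iteration 4: components of {Ring,Washer} -> Arm = 50*4 = 200, Motor = 50*4 = 200.
Iteration 5: components of {Arm,Motor} -> Widget = 200*1 = 200.
Iteration 6: no further components; recursion stops.
SUM(tot_qty) = 1 + 3 + 5 + 15 + 10 + 20 + 60 + 50 + 200 + 200 + 200 = 764.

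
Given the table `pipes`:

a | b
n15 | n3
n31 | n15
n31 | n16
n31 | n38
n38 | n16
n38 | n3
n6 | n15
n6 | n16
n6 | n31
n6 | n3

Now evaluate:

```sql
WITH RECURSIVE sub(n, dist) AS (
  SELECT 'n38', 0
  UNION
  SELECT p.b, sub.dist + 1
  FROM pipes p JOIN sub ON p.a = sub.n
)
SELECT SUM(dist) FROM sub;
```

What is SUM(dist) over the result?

2

Base: (n38, dist=0).
Iteration 1: edges from {n38} -> (n16, dist=1), (n3, dist=1).
Iteration 2: no outgoing edges from {n16,n3}; recursion stops.
SUM(dist) = 0 + 1 + 1 = 2.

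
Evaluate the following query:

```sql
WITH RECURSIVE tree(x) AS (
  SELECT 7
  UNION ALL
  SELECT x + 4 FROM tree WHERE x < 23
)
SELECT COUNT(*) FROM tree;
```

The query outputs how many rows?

5

Base: x=7.
Iteration 1: 7 < 23 holds -> x = 7 + 4 = 11.
Iteration 2: 11 < 23 holds -> x = 11 + 4 = 15.
Iteration 3: 15 < 23 holds -> x = 15 + 4 = 19.
Iteration 4: 19 < 23 holds -> x = 19 + 4 = 23.
Iteration 5: 23 < 23 fails; recursion stops.
Total rows emitted: 5.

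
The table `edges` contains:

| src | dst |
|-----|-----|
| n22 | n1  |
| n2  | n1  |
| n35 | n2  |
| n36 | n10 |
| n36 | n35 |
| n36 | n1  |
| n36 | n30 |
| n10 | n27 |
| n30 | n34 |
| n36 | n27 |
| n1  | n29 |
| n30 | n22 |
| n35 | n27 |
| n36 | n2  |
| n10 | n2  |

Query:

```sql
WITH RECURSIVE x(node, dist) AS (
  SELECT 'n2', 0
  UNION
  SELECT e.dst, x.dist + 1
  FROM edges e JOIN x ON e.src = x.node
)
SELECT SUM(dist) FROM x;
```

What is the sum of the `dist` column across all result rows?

3

Base: (n2, dist=0).
Iteration 1: edges from {n2} -> (n1, dist=1).
Iteration 2: edges from {n1} -> (n29, dist=2).
Iteration 3: no outgoing edges from {n29}; recursion stops.
SUM(dist) = 0 + 1 + 2 = 3.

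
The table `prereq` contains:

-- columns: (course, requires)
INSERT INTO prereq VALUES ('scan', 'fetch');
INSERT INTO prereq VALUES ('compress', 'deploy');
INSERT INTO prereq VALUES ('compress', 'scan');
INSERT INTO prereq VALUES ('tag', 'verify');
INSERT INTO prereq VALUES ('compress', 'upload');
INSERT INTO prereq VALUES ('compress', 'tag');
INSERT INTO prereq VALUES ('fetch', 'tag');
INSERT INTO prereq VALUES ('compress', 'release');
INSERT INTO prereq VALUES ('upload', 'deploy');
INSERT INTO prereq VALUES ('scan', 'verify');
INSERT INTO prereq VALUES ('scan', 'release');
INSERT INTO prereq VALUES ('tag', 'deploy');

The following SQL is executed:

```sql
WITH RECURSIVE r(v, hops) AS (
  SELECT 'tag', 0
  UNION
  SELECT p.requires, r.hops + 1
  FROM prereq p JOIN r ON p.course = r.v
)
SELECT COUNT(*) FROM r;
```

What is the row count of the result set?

Base: (tag, hops=0).
Iteration 1: edges from {tag} -> (deploy, hops=1), (verify, hops=1).
Iteration 2: no outgoing edges from {deploy,verify}; recursion stops.
Total rows emitted: 3.

3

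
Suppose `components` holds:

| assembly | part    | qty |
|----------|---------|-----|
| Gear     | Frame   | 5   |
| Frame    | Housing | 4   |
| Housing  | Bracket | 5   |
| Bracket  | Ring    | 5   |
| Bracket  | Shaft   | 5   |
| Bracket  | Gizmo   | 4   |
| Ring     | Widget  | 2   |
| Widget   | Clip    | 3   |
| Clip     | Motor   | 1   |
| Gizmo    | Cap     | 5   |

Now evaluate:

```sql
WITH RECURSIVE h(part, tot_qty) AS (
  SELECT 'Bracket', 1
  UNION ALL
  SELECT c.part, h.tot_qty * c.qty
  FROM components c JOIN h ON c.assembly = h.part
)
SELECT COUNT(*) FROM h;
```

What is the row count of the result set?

8

Base: (Bracket, tot_qty=1).
Iteration 1: components of {Bracket} -> Gizmo = 1*4 = 4, Ring = 1*5 = 5, Shaft = 1*5 = 5.
Iteration 2: components of {Gizmo,Ring,Shaft} -> Cap = 4*5 = 20, Widget = 5*2 = 10.
Iteration 3: components of {Cap,Widget} -> Clip = 10*3 = 30.
Iteration 4: components of {Clip} -> Motor = 30*1 = 30.
Iteration 5: no further components; recursion stops.
Total rows emitted: 8.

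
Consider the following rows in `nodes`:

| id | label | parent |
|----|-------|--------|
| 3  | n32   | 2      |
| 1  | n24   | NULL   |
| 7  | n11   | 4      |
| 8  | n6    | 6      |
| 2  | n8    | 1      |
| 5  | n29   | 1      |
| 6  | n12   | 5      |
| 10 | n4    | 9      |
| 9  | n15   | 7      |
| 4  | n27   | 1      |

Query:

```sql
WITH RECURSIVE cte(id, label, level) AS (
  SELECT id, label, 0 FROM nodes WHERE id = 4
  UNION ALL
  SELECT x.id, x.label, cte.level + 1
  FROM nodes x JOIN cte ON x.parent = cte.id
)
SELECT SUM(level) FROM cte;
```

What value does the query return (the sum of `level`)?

6

Base: id=4 (n27) at level 0.
Iteration 1: rows with parent in {4} -> n11 (id 7, level 1).
Iteration 2: rows with parent in {7} -> n15 (id 9, level 2).
Iteration 3: rows with parent in {9} -> n4 (id 10, level 3).
Iteration 4: no rows with parent in {10}; recursion stops.
SUM(level) = 0 + 1 + 2 + 3 = 6.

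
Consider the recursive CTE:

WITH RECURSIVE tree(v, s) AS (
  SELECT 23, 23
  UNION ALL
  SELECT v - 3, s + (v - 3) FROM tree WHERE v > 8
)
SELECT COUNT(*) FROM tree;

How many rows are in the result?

Base: v=23, s=23.
Iteration 1: 23 > 8 holds -> v = 23 - 3 = 20, s = 23 + 20 = 43.
Iteration 2: 20 > 8 holds -> v = 20 - 3 = 17, s = 43 + 17 = 60.
Iteration 3: 17 > 8 holds -> v = 17 - 3 = 14, s = 60 + 14 = 74.
Iteration 4: 14 > 8 holds -> v = 14 - 3 = 11, s = 74 + 11 = 85.
Iteration 5: 11 > 8 holds -> v = 11 - 3 = 8, s = 85 + 8 = 93.
Iteration 6: 8 > 8 fails; recursion stops.
Total rows emitted: 6.

6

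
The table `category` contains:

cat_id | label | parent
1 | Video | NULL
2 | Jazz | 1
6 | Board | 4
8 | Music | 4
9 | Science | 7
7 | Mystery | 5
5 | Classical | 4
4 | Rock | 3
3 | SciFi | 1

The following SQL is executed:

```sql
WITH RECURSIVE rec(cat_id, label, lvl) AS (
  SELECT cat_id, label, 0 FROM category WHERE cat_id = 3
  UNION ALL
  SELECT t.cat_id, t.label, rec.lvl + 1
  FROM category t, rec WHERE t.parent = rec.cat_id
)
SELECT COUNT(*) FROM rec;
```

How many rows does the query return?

7

Base: cat_id=3 (SciFi) at lvl 0.
Iteration 1: rows with parent in {3} -> Rock (id 4, lvl 1).
Iteration 2: rows with parent in {4} -> Classical (id 5, lvl 2), Board (id 6, lvl 2), Music (id 8, lvl 2).
Iteration 3: rows with parent in {5,6,8} -> Mystery (id 7, lvl 3).
Iteration 4: rows with parent in {7} -> Science (id 9, lvl 4).
Iteration 5: no rows with parent in {9}; recursion stops.
Total rows emitted: 7.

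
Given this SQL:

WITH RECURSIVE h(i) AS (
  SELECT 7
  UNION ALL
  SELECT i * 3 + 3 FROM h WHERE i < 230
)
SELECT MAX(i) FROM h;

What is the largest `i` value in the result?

Base: i=7.
Iteration 1: 7 < 230 holds -> i = 7 * 3 + 3 = 24.
Iteration 2: 24 < 230 holds -> i = 24 * 3 + 3 = 75.
Iteration 3: 75 < 230 holds -> i = 75 * 3 + 3 = 228.
Iteration 4: 228 < 230 holds -> i = 228 * 3 + 3 = 687.
Iteration 5: 687 < 230 fails; recursion stops.
i values: 7, 24, 75, 228, 687; the maximum is 687.

687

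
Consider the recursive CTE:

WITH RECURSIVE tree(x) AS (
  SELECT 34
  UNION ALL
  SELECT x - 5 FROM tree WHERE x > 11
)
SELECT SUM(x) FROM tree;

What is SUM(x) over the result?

Base: x=34.
Iteration 1: 34 > 11 holds -> x = 34 - 5 = 29.
Iteration 2: 29 > 11 holds -> x = 29 - 5 = 24.
Iteration 3: 24 > 11 holds -> x = 24 - 5 = 19.
Iteration 4: 19 > 11 holds -> x = 19 - 5 = 14.
Iteration 5: 14 > 11 holds -> x = 14 - 5 = 9.
Iteration 6: 9 > 11 fails; recursion stops.
SUM(x) = 34 + 29 + 24 + 19 + 14 + 9 = 129.

129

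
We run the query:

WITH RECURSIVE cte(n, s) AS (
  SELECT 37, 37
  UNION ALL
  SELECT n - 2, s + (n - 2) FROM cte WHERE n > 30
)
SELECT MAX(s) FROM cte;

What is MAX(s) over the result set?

165

Base: n=37, s=37.
Iteration 1: 37 > 30 holds -> n = 37 - 2 = 35, s = 37 + 35 = 72.
Iteration 2: 35 > 30 holds -> n = 35 - 2 = 33, s = 72 + 33 = 105.
Iteration 3: 33 > 30 holds -> n = 33 - 2 = 31, s = 105 + 31 = 136.
Iteration 4: 31 > 30 holds -> n = 31 - 2 = 29, s = 136 + 29 = 165.
Iteration 5: 29 > 30 fails; recursion stops.
s values: 37, 72, 105, 136, 165; the maximum is 165.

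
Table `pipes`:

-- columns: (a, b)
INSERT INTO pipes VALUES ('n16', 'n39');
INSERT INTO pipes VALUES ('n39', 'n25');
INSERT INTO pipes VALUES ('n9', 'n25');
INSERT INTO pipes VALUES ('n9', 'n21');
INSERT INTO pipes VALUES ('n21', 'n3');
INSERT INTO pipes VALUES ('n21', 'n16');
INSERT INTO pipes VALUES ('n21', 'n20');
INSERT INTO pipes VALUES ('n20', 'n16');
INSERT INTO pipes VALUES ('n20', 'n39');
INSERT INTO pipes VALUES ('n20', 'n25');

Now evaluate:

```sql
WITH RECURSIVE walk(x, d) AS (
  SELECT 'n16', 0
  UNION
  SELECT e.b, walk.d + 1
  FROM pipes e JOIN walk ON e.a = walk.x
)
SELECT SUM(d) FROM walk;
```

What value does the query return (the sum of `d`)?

Base: (n16, d=0).
Iteration 1: edges from {n16} -> (n39, d=1).
Iteration 2: edges from {n39} -> (n25, d=2).
Iteration 3: no outgoing edges from {n25}; recursion stops.
SUM(d) = 0 + 1 + 2 = 3.

3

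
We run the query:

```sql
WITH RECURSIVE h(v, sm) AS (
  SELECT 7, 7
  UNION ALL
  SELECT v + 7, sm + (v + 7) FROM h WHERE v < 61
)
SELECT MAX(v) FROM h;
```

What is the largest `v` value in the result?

Base: v=7, sm=7.
Iteration 1: 7 < 61 holds -> v = 7 + 7 = 14, sm = 7 + 14 = 21.
Iteration 2: 14 < 61 holds -> v = 14 + 7 = 21, sm = 21 + 21 = 42.
Iteration 3: 21 < 61 holds -> v = 21 + 7 = 28, sm = 42 + 28 = 70.
Iteration 4: 28 < 61 holds -> v = 28 + 7 = 35, sm = 70 + 35 = 105.
Iteration 5: 35 < 61 holds -> v = 35 + 7 = 42, sm = 105 + 42 = 147.
Iteration 6: 42 < 61 holds -> v = 42 + 7 = 49, sm = 147 + 49 = 196.
Iteration 7: 49 < 61 holds -> v = 49 + 7 = 56, sm = 196 + 56 = 252.
Iteration 8: 56 < 61 holds -> v = 56 + 7 = 63, sm = 252 + 63 = 315.
Iteration 9: 63 < 61 fails; recursion stops.
v values: 7, 14, 21, 28, 35, 42, 49, 56, 63; the maximum is 63.

63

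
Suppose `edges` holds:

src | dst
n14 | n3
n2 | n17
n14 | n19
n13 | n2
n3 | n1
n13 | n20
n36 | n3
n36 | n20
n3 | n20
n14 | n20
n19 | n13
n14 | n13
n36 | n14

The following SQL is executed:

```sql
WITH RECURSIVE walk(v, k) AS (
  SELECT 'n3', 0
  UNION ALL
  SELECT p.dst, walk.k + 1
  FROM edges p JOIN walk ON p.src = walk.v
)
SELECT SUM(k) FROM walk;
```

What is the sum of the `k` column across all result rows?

2

Base: (n3, k=0).
Iteration 1: edges from {n3} -> (n1, k=1), (n20, k=1).
Iteration 2: no outgoing edges from {n1,n20}; recursion stops.
SUM(k) = 0 + 1 + 1 = 2.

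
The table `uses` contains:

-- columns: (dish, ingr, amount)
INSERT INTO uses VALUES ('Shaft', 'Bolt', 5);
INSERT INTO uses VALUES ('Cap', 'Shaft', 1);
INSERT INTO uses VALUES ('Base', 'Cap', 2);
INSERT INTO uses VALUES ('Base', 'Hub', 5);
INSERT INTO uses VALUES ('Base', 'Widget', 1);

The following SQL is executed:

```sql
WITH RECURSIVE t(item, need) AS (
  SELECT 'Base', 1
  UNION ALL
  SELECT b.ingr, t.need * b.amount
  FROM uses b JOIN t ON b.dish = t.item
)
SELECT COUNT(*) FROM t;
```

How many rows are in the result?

Base: (Base, need=1).
Iteration 1: components of {Base} -> Cap = 1*2 = 2, Hub = 1*5 = 5, Widget = 1*1 = 1.
Iteration 2: components of {Cap,Hub,Widget} -> Shaft = 2*1 = 2.
Iteration 3: components of {Shaft} -> Bolt = 2*5 = 10.
Iteration 4: no further components; recursion stops.
Total rows emitted: 6.

6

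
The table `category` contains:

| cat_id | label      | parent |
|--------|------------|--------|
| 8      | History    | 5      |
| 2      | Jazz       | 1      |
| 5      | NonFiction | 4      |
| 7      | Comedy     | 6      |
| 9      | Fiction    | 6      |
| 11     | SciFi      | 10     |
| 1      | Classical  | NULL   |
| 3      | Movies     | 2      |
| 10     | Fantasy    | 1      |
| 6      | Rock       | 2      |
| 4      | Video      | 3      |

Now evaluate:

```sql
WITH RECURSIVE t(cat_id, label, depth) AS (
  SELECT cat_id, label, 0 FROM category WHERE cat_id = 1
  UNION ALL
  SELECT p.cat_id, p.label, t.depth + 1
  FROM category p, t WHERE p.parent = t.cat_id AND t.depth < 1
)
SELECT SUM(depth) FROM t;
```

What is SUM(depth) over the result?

Base: cat_id=1 (Classical) at depth 0.
Iteration 1: rows with parent in {1} -> Jazz (id 2, depth 1), Fantasy (id 10, depth 1).
Iteration 2: depth < 1 fails for all current rows; recursion stops.
SUM(depth) = 0 + 1 + 1 = 2.

2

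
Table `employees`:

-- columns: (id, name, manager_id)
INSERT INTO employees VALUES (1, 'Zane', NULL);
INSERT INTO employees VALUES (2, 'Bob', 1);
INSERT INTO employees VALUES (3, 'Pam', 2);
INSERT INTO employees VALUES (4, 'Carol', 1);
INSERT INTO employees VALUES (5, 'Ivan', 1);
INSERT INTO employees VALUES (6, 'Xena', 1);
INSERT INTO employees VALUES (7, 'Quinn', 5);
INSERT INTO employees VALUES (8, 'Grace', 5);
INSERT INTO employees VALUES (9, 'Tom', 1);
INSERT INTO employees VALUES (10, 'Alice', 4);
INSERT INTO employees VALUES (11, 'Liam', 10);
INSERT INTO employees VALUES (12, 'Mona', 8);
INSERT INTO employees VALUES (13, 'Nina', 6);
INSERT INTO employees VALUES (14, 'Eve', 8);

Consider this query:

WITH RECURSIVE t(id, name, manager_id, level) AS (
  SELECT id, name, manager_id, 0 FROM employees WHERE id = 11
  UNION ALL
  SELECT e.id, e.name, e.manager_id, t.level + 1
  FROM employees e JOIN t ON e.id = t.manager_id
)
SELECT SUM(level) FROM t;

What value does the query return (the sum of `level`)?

6

Base: id=11 (Liam), manager_id=10, level 0.
Iteration 1: join on id=10 -> Alice (id 10, manager_id=4, level 1).
Iteration 2: join on id=4 -> Carol (id 4, manager_id=1, level 2).
Iteration 3: join on id=1 -> Zane (id 1, manager_id=NULL, level 3).
Iteration 4: manager_id is NULL; no match; recursion stops.
SUM(level) = 0 + 1 + 2 + 3 = 6.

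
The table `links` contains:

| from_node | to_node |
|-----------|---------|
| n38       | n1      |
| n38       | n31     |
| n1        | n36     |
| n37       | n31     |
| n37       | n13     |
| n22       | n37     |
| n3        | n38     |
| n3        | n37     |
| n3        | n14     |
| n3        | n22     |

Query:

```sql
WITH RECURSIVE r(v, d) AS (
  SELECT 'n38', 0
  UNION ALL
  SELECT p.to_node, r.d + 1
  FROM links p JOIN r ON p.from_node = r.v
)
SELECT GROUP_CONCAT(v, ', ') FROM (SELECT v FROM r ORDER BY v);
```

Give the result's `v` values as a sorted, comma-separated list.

Base: (n38, d=0).
Iteration 1: edges from {n38} -> (n1, d=1), (n31, d=1).
Iteration 2: edges from {n1,n31} -> (n36, d=2).
Iteration 3: no outgoing edges from {n36}; recursion stops.

n1, n31, n36, n38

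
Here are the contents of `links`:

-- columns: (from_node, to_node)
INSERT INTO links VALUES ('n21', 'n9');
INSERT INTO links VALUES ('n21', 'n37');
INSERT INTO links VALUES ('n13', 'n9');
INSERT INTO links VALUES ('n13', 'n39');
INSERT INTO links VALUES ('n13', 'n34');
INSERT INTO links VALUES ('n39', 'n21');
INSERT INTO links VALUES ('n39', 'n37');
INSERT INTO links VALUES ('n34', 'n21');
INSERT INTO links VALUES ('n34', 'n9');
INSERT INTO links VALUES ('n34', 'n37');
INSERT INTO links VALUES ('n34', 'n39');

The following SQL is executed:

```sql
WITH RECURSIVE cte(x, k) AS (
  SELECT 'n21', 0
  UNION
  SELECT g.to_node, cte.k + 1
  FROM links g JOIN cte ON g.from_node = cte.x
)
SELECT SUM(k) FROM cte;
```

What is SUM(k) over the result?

Base: (n21, k=0).
Iteration 1: edges from {n21} -> (n37, k=1), (n9, k=1).
Iteration 2: no outgoing edges from {n37,n9}; recursion stops.
SUM(k) = 0 + 1 + 1 = 2.

2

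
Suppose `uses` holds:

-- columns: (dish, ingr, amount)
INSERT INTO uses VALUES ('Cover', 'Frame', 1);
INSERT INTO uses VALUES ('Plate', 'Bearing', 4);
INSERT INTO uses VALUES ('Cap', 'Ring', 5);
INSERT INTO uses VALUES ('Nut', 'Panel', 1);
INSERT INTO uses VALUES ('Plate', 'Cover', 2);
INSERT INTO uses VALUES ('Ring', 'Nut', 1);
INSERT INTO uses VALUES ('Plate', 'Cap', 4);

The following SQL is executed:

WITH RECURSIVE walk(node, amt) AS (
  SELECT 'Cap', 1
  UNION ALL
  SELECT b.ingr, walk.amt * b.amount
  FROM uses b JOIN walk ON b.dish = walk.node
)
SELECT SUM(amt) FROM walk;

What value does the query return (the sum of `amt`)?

Base: (Cap, amt=1).
Iteration 1: components of {Cap} -> Ring = 1*5 = 5.
Iteration 2: components of {Ring} -> Nut = 5*1 = 5.
Iteration 3: components of {Nut} -> Panel = 5*1 = 5.
Iteration 4: no further components; recursion stops.
SUM(amt) = 1 + 5 + 5 + 5 = 16.

16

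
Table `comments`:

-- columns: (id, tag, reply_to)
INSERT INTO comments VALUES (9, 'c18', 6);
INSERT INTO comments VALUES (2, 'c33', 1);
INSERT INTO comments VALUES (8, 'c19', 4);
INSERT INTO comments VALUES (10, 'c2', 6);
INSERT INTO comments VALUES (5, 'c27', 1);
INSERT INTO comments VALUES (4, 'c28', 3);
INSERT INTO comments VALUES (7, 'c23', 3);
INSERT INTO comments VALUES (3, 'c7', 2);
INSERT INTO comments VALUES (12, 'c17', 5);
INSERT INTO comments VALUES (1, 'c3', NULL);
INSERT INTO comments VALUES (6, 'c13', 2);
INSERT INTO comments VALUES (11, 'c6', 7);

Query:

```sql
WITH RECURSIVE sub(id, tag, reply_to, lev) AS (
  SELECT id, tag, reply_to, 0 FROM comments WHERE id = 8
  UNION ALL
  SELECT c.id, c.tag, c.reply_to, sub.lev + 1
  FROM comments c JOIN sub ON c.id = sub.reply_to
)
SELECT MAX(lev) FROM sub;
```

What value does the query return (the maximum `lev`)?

Base: id=8 (c19), reply_to=4, lev 0.
Iteration 1: join on id=4 -> c28 (id 4, reply_to=3, lev 1).
Iteration 2: join on id=3 -> c7 (id 3, reply_to=2, lev 2).
Iteration 3: join on id=2 -> c33 (id 2, reply_to=1, lev 3).
Iteration 4: join on id=1 -> c3 (id 1, reply_to=NULL, lev 4).
Iteration 5: reply_to is NULL; no match; recursion stops.
lev values: 0, 1, 2, 3, 4; the maximum is 4.

4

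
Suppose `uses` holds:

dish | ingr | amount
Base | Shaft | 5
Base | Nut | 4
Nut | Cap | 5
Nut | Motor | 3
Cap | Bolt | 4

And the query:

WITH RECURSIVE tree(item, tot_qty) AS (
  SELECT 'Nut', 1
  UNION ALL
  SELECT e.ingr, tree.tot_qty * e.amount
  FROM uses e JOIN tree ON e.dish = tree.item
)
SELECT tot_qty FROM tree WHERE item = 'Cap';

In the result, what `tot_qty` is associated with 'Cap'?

5

Base: (Nut, tot_qty=1).
Iteration 1: components of {Nut} -> Cap = 1*5 = 5, Motor = 1*3 = 3.
Iteration 2: components of {Cap,Motor} -> Bolt = 5*4 = 20.
Iteration 3: no further components; recursion stops.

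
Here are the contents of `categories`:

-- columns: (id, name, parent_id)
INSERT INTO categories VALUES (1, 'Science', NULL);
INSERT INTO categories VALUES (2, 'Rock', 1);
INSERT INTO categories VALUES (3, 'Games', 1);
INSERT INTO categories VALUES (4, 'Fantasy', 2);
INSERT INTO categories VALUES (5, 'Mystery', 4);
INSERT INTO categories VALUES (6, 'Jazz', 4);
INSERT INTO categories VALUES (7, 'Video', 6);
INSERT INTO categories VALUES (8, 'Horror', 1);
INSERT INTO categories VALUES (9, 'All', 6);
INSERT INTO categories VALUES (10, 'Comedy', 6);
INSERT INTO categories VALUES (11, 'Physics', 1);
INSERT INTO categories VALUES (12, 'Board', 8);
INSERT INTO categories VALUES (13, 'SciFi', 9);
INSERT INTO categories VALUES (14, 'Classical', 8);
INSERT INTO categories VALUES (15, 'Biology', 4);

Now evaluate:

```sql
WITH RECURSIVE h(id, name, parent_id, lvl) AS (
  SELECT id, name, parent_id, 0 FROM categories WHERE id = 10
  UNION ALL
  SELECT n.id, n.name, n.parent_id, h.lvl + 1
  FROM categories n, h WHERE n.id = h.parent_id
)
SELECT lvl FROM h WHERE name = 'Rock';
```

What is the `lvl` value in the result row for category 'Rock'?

Base: id=10 (Comedy), parent_id=6, lvl 0.
Iteration 1: join on id=6 -> Jazz (id 6, parent_id=4, lvl 1).
Iteration 2: join on id=4 -> Fantasy (id 4, parent_id=2, lvl 2).
Iteration 3: join on id=2 -> Rock (id 2, parent_id=1, lvl 3).
Iteration 4: join on id=1 -> Science (id 1, parent_id=NULL, lvl 4).
Iteration 5: parent_id is NULL; no match; recursion stops.

3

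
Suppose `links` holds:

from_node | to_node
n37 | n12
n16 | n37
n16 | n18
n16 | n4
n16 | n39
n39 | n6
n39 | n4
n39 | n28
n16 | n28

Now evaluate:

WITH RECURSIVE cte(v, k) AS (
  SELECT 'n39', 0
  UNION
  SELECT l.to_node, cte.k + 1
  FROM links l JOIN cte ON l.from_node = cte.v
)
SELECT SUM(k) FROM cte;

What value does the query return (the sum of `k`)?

Base: (n39, k=0).
Iteration 1: edges from {n39} -> (n28, k=1), (n4, k=1), (n6, k=1).
Iteration 2: no outgoing edges from {n28,n4,n6}; recursion stops.
SUM(k) = 0 + 1 + 1 + 1 = 3.

3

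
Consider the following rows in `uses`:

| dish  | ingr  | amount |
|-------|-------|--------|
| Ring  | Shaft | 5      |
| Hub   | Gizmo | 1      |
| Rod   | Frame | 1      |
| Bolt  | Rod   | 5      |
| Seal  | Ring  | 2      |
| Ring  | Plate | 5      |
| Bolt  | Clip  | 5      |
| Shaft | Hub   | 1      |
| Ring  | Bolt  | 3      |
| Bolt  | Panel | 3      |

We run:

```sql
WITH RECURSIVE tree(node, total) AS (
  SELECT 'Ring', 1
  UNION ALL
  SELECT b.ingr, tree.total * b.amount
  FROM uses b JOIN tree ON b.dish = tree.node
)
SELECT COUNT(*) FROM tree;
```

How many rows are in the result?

Base: (Ring, total=1).
Iteration 1: components of {Ring} -> Bolt = 1*3 = 3, Plate = 1*5 = 5, Shaft = 1*5 = 5.
Iteration 2: components of {Bolt,Plate,Shaft} -> Clip = 3*5 = 15, Hub = 5*1 = 5, Panel = 3*3 = 9, Rod = 3*5 = 15.
Iteration 3: components of {Clip,Hub,Panel,Rod} -> Frame = 15*1 = 15, Gizmo = 5*1 = 5.
Iteration 4: no further components; recursion stops.
Total rows emitted: 10.

10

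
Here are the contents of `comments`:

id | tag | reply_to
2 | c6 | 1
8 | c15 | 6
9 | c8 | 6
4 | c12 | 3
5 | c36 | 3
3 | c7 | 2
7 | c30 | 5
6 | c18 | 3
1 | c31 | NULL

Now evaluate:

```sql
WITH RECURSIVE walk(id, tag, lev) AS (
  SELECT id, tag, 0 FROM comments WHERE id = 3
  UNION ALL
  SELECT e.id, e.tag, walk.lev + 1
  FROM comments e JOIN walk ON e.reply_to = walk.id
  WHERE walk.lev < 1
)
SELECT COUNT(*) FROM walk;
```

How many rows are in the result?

Base: id=3 (c7) at lev 0.
Iteration 1: rows with reply_to in {3} -> c12 (id 4, lev 1), c36 (id 5, lev 1), c18 (id 6, lev 1).
Iteration 2: lev < 1 fails for all current rows; recursion stops.
Total rows emitted: 4.

4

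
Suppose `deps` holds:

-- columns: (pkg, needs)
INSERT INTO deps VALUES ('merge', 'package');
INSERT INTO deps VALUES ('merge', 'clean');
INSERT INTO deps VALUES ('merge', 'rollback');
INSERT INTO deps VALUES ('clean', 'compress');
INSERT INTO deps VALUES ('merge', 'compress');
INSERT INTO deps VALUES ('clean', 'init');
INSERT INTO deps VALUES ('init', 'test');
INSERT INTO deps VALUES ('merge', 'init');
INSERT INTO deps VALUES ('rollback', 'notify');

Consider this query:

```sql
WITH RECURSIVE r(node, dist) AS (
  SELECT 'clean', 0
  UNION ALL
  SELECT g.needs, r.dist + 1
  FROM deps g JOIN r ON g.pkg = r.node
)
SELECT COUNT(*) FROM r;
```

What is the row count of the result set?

Base: (clean, dist=0).
Iteration 1: edges from {clean} -> (compress, dist=1), (init, dist=1).
Iteration 2: edges from {compress,init} -> (test, dist=2).
Iteration 3: no outgoing edges from {test}; recursion stops.
Total rows emitted: 4.

4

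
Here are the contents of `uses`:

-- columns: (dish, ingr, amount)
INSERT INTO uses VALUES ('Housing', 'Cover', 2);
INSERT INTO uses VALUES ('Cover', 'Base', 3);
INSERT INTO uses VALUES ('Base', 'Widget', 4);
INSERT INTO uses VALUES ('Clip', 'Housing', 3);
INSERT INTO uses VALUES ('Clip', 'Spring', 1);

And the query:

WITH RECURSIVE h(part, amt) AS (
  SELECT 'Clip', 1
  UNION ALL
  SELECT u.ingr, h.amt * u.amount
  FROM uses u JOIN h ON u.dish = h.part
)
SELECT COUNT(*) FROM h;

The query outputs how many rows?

Base: (Clip, amt=1).
Iteration 1: components of {Clip} -> Housing = 1*3 = 3, Spring = 1*1 = 1.
Iteration 2: components of {Housing,Spring} -> Cover = 3*2 = 6.
Iteration 3: components of {Cover} -> Base = 6*3 = 18.
Iteration 4: components of {Base} -> Widget = 18*4 = 72.
Iteration 5: no further components; recursion stops.
Total rows emitted: 6.

6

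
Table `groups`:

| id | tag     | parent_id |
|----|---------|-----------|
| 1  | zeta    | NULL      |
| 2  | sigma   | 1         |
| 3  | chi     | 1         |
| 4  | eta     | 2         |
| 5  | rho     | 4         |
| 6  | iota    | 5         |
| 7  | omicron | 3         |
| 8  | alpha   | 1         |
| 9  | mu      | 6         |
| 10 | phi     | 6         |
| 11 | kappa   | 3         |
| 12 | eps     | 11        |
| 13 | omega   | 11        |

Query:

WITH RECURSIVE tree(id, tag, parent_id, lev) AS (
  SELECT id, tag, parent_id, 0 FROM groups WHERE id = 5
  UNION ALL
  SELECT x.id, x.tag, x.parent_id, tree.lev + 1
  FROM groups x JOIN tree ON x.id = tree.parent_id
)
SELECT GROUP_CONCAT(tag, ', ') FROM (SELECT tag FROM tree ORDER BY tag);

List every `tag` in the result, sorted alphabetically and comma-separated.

Base: id=5 (rho), parent_id=4, lev 0.
Iteration 1: join on id=4 -> eta (id 4, parent_id=2, lev 1).
Iteration 2: join on id=2 -> sigma (id 2, parent_id=1, lev 2).
Iteration 3: join on id=1 -> zeta (id 1, parent_id=NULL, lev 3).
Iteration 4: parent_id is NULL; no match; recursion stops.

eta, rho, sigma, zeta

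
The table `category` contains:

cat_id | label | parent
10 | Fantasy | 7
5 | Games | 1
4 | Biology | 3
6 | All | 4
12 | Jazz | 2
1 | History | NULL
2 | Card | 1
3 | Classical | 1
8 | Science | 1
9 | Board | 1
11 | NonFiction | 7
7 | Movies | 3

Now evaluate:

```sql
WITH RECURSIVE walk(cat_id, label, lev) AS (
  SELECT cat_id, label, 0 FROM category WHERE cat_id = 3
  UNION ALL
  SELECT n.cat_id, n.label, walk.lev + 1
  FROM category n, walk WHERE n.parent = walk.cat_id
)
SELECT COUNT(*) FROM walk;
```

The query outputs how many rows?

6

Base: cat_id=3 (Classical) at lev 0.
Iteration 1: rows with parent in {3} -> Biology (id 4, lev 1), Movies (id 7, lev 1).
Iteration 2: rows with parent in {4,7} -> All (id 6, lev 2), Fantasy (id 10, lev 2), NonFiction (id 11, lev 2).
Iteration 3: no rows with parent in {6,10,11}; recursion stops.
Total rows emitted: 6.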